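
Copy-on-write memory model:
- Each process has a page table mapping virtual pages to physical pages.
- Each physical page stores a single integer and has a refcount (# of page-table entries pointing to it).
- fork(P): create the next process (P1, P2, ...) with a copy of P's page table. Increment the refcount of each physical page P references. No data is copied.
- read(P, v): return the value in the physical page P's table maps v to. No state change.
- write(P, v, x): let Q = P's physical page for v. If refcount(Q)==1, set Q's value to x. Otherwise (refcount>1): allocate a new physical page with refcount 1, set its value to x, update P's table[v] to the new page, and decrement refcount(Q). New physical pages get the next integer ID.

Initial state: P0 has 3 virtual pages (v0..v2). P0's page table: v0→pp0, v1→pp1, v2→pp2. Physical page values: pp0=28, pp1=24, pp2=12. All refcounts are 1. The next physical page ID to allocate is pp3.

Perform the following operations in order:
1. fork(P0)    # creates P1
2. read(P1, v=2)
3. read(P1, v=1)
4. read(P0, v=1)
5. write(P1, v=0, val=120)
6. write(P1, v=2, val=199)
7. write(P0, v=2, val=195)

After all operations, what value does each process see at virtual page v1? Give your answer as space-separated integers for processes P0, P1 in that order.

Op 1: fork(P0) -> P1. 3 ppages; refcounts: pp0:2 pp1:2 pp2:2
Op 2: read(P1, v2) -> 12. No state change.
Op 3: read(P1, v1) -> 24. No state change.
Op 4: read(P0, v1) -> 24. No state change.
Op 5: write(P1, v0, 120). refcount(pp0)=2>1 -> COPY to pp3. 4 ppages; refcounts: pp0:1 pp1:2 pp2:2 pp3:1
Op 6: write(P1, v2, 199). refcount(pp2)=2>1 -> COPY to pp4. 5 ppages; refcounts: pp0:1 pp1:2 pp2:1 pp3:1 pp4:1
Op 7: write(P0, v2, 195). refcount(pp2)=1 -> write in place. 5 ppages; refcounts: pp0:1 pp1:2 pp2:1 pp3:1 pp4:1
P0: v1 -> pp1 = 24
P1: v1 -> pp1 = 24

Answer: 24 24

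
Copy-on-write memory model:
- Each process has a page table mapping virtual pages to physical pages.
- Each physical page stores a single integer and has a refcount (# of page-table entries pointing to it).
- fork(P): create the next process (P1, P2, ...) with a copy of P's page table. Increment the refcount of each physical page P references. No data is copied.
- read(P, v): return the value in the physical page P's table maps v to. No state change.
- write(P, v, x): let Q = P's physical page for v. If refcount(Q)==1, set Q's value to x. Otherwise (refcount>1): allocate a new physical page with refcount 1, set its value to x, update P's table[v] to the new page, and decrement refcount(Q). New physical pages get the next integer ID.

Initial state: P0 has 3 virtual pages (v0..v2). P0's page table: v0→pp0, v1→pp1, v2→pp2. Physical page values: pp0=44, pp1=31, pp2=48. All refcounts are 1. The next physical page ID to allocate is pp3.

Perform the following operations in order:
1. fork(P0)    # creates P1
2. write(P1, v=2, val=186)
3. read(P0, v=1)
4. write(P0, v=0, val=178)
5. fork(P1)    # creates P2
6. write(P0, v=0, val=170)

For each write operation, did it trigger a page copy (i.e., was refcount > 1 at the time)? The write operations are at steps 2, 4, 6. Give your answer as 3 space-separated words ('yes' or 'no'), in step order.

Op 1: fork(P0) -> P1. 3 ppages; refcounts: pp0:2 pp1:2 pp2:2
Op 2: write(P1, v2, 186). refcount(pp2)=2>1 -> COPY to pp3. 4 ppages; refcounts: pp0:2 pp1:2 pp2:1 pp3:1
Op 3: read(P0, v1) -> 31. No state change.
Op 4: write(P0, v0, 178). refcount(pp0)=2>1 -> COPY to pp4. 5 ppages; refcounts: pp0:1 pp1:2 pp2:1 pp3:1 pp4:1
Op 5: fork(P1) -> P2. 5 ppages; refcounts: pp0:2 pp1:3 pp2:1 pp3:2 pp4:1
Op 6: write(P0, v0, 170). refcount(pp4)=1 -> write in place. 5 ppages; refcounts: pp0:2 pp1:3 pp2:1 pp3:2 pp4:1

yes yes no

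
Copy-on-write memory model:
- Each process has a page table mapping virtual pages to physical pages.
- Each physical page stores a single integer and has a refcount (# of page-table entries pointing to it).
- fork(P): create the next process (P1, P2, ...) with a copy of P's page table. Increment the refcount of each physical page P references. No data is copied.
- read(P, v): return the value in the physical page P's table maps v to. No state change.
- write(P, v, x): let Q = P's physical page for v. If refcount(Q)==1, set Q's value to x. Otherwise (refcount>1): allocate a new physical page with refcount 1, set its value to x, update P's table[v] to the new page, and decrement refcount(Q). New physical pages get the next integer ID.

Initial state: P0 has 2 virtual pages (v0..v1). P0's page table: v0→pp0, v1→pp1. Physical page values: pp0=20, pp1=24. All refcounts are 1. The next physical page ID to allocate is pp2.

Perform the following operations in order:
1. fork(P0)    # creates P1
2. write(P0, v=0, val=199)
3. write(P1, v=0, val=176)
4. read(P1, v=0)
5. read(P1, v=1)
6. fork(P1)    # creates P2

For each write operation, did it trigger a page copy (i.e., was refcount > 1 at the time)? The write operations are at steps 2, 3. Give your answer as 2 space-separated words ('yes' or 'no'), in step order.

Op 1: fork(P0) -> P1. 2 ppages; refcounts: pp0:2 pp1:2
Op 2: write(P0, v0, 199). refcount(pp0)=2>1 -> COPY to pp2. 3 ppages; refcounts: pp0:1 pp1:2 pp2:1
Op 3: write(P1, v0, 176). refcount(pp0)=1 -> write in place. 3 ppages; refcounts: pp0:1 pp1:2 pp2:1
Op 4: read(P1, v0) -> 176. No state change.
Op 5: read(P1, v1) -> 24. No state change.
Op 6: fork(P1) -> P2. 3 ppages; refcounts: pp0:2 pp1:3 pp2:1

yes no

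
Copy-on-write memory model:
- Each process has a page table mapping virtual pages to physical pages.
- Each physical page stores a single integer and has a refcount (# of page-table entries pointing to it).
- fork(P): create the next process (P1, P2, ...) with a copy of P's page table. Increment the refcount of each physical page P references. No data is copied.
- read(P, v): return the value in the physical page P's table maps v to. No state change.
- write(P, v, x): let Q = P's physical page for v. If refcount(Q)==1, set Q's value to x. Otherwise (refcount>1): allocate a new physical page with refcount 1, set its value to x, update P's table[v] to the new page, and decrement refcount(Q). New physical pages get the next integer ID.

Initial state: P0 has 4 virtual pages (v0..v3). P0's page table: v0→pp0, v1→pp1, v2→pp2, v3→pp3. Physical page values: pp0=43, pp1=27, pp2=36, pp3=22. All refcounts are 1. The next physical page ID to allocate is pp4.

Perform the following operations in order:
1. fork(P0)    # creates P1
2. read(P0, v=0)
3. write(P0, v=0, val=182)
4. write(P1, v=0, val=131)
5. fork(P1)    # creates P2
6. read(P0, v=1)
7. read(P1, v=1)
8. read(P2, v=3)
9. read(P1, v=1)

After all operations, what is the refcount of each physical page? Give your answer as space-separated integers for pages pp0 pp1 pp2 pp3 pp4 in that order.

Op 1: fork(P0) -> P1. 4 ppages; refcounts: pp0:2 pp1:2 pp2:2 pp3:2
Op 2: read(P0, v0) -> 43. No state change.
Op 3: write(P0, v0, 182). refcount(pp0)=2>1 -> COPY to pp4. 5 ppages; refcounts: pp0:1 pp1:2 pp2:2 pp3:2 pp4:1
Op 4: write(P1, v0, 131). refcount(pp0)=1 -> write in place. 5 ppages; refcounts: pp0:1 pp1:2 pp2:2 pp3:2 pp4:1
Op 5: fork(P1) -> P2. 5 ppages; refcounts: pp0:2 pp1:3 pp2:3 pp3:3 pp4:1
Op 6: read(P0, v1) -> 27. No state change.
Op 7: read(P1, v1) -> 27. No state change.
Op 8: read(P2, v3) -> 22. No state change.
Op 9: read(P1, v1) -> 27. No state change.

Answer: 2 3 3 3 1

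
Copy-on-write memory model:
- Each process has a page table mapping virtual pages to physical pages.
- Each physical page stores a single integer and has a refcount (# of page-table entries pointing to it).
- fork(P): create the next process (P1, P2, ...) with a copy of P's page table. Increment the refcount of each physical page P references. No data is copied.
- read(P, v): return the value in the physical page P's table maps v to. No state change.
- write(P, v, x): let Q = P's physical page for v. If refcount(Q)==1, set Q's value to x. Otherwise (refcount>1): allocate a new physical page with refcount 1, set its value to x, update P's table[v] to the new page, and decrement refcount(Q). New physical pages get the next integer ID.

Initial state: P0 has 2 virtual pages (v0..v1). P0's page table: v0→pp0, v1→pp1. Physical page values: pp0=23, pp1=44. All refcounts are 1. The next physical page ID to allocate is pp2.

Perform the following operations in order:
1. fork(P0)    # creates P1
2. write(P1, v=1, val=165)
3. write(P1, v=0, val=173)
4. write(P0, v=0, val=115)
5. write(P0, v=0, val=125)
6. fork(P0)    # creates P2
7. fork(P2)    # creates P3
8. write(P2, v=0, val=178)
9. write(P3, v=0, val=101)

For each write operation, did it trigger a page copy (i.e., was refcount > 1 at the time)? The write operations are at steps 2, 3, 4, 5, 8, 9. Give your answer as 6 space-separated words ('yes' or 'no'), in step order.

Op 1: fork(P0) -> P1. 2 ppages; refcounts: pp0:2 pp1:2
Op 2: write(P1, v1, 165). refcount(pp1)=2>1 -> COPY to pp2. 3 ppages; refcounts: pp0:2 pp1:1 pp2:1
Op 3: write(P1, v0, 173). refcount(pp0)=2>1 -> COPY to pp3. 4 ppages; refcounts: pp0:1 pp1:1 pp2:1 pp3:1
Op 4: write(P0, v0, 115). refcount(pp0)=1 -> write in place. 4 ppages; refcounts: pp0:1 pp1:1 pp2:1 pp3:1
Op 5: write(P0, v0, 125). refcount(pp0)=1 -> write in place. 4 ppages; refcounts: pp0:1 pp1:1 pp2:1 pp3:1
Op 6: fork(P0) -> P2. 4 ppages; refcounts: pp0:2 pp1:2 pp2:1 pp3:1
Op 7: fork(P2) -> P3. 4 ppages; refcounts: pp0:3 pp1:3 pp2:1 pp3:1
Op 8: write(P2, v0, 178). refcount(pp0)=3>1 -> COPY to pp4. 5 ppages; refcounts: pp0:2 pp1:3 pp2:1 pp3:1 pp4:1
Op 9: write(P3, v0, 101). refcount(pp0)=2>1 -> COPY to pp5. 6 ppages; refcounts: pp0:1 pp1:3 pp2:1 pp3:1 pp4:1 pp5:1

yes yes no no yes yes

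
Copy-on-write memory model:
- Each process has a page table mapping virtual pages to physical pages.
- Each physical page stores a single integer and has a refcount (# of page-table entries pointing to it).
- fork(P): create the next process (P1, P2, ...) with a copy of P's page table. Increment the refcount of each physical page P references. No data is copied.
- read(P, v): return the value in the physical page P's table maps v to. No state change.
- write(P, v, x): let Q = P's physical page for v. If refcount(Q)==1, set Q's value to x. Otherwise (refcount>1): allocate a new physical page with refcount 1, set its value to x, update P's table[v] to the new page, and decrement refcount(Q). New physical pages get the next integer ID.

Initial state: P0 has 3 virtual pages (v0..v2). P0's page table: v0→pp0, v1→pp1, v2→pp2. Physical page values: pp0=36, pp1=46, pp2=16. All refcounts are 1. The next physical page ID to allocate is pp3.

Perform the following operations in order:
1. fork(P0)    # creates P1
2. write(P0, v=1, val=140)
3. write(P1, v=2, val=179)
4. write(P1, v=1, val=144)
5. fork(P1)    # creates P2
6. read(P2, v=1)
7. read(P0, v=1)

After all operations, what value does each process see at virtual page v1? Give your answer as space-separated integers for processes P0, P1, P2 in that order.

Op 1: fork(P0) -> P1. 3 ppages; refcounts: pp0:2 pp1:2 pp2:2
Op 2: write(P0, v1, 140). refcount(pp1)=2>1 -> COPY to pp3. 4 ppages; refcounts: pp0:2 pp1:1 pp2:2 pp3:1
Op 3: write(P1, v2, 179). refcount(pp2)=2>1 -> COPY to pp4. 5 ppages; refcounts: pp0:2 pp1:1 pp2:1 pp3:1 pp4:1
Op 4: write(P1, v1, 144). refcount(pp1)=1 -> write in place. 5 ppages; refcounts: pp0:2 pp1:1 pp2:1 pp3:1 pp4:1
Op 5: fork(P1) -> P2. 5 ppages; refcounts: pp0:3 pp1:2 pp2:1 pp3:1 pp4:2
Op 6: read(P2, v1) -> 144. No state change.
Op 7: read(P0, v1) -> 140. No state change.
P0: v1 -> pp3 = 140
P1: v1 -> pp1 = 144
P2: v1 -> pp1 = 144

Answer: 140 144 144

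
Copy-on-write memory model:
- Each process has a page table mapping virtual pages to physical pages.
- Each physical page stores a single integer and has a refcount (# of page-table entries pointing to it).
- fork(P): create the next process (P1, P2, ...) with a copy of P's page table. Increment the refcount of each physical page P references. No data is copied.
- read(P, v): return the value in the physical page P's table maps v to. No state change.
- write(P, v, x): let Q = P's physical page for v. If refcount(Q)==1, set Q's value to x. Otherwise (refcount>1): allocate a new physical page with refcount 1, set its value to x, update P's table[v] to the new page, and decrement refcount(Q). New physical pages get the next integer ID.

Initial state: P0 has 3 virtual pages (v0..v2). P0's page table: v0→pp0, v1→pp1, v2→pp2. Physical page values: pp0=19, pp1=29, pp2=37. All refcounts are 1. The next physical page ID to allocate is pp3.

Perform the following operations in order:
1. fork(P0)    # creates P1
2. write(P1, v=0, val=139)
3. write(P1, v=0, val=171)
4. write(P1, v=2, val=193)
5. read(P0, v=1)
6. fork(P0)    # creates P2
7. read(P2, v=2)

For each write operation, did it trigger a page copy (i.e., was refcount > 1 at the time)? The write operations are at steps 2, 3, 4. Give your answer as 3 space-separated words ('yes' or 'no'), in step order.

Op 1: fork(P0) -> P1. 3 ppages; refcounts: pp0:2 pp1:2 pp2:2
Op 2: write(P1, v0, 139). refcount(pp0)=2>1 -> COPY to pp3. 4 ppages; refcounts: pp0:1 pp1:2 pp2:2 pp3:1
Op 3: write(P1, v0, 171). refcount(pp3)=1 -> write in place. 4 ppages; refcounts: pp0:1 pp1:2 pp2:2 pp3:1
Op 4: write(P1, v2, 193). refcount(pp2)=2>1 -> COPY to pp4. 5 ppages; refcounts: pp0:1 pp1:2 pp2:1 pp3:1 pp4:1
Op 5: read(P0, v1) -> 29. No state change.
Op 6: fork(P0) -> P2. 5 ppages; refcounts: pp0:2 pp1:3 pp2:2 pp3:1 pp4:1
Op 7: read(P2, v2) -> 37. No state change.

yes no yes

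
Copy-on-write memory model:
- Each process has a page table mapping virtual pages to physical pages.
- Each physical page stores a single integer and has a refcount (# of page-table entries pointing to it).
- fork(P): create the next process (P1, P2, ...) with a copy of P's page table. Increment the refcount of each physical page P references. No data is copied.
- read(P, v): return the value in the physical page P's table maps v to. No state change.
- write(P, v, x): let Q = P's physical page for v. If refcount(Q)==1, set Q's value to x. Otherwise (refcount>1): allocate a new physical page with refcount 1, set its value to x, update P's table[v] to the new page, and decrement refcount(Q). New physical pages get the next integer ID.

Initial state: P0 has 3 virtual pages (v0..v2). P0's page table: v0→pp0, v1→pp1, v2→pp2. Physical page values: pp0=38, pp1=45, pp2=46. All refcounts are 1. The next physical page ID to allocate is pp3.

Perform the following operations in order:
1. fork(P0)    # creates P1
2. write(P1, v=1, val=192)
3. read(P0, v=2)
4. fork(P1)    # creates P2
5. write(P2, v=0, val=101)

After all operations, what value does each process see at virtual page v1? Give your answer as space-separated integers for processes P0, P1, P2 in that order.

Op 1: fork(P0) -> P1. 3 ppages; refcounts: pp0:2 pp1:2 pp2:2
Op 2: write(P1, v1, 192). refcount(pp1)=2>1 -> COPY to pp3. 4 ppages; refcounts: pp0:2 pp1:1 pp2:2 pp3:1
Op 3: read(P0, v2) -> 46. No state change.
Op 4: fork(P1) -> P2. 4 ppages; refcounts: pp0:3 pp1:1 pp2:3 pp3:2
Op 5: write(P2, v0, 101). refcount(pp0)=3>1 -> COPY to pp4. 5 ppages; refcounts: pp0:2 pp1:1 pp2:3 pp3:2 pp4:1
P0: v1 -> pp1 = 45
P1: v1 -> pp3 = 192
P2: v1 -> pp3 = 192

Answer: 45 192 192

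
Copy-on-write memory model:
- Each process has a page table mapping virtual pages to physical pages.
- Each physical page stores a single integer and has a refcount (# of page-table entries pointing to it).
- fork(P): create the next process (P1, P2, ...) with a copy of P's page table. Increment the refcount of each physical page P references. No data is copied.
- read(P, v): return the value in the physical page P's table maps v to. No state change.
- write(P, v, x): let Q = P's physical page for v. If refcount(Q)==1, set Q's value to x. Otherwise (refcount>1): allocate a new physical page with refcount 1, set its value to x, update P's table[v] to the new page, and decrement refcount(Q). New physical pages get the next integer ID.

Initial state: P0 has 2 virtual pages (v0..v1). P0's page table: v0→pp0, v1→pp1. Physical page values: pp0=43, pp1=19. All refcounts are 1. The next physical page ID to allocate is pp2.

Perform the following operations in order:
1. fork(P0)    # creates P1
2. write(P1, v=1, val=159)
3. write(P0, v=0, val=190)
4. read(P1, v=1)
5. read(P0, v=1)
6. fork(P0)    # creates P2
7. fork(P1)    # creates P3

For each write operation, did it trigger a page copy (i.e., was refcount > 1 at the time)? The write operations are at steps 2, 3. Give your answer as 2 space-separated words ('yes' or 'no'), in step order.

Op 1: fork(P0) -> P1. 2 ppages; refcounts: pp0:2 pp1:2
Op 2: write(P1, v1, 159). refcount(pp1)=2>1 -> COPY to pp2. 3 ppages; refcounts: pp0:2 pp1:1 pp2:1
Op 3: write(P0, v0, 190). refcount(pp0)=2>1 -> COPY to pp3. 4 ppages; refcounts: pp0:1 pp1:1 pp2:1 pp3:1
Op 4: read(P1, v1) -> 159. No state change.
Op 5: read(P0, v1) -> 19. No state change.
Op 6: fork(P0) -> P2. 4 ppages; refcounts: pp0:1 pp1:2 pp2:1 pp3:2
Op 7: fork(P1) -> P3. 4 ppages; refcounts: pp0:2 pp1:2 pp2:2 pp3:2

yes yes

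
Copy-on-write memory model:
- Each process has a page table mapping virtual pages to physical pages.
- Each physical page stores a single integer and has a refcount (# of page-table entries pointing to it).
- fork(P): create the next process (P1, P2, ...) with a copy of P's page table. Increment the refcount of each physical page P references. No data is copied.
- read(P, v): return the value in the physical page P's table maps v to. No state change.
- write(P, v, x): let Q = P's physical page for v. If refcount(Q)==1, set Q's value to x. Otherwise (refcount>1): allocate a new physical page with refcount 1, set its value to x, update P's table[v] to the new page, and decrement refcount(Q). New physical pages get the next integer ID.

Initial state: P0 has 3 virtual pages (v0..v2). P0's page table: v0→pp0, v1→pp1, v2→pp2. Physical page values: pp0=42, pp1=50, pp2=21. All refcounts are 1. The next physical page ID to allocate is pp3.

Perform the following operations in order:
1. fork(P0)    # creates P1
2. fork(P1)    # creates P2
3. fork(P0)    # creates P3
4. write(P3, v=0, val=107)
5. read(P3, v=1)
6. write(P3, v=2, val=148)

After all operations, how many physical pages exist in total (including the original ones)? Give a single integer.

Op 1: fork(P0) -> P1. 3 ppages; refcounts: pp0:2 pp1:2 pp2:2
Op 2: fork(P1) -> P2. 3 ppages; refcounts: pp0:3 pp1:3 pp2:3
Op 3: fork(P0) -> P3. 3 ppages; refcounts: pp0:4 pp1:4 pp2:4
Op 4: write(P3, v0, 107). refcount(pp0)=4>1 -> COPY to pp3. 4 ppages; refcounts: pp0:3 pp1:4 pp2:4 pp3:1
Op 5: read(P3, v1) -> 50. No state change.
Op 6: write(P3, v2, 148). refcount(pp2)=4>1 -> COPY to pp4. 5 ppages; refcounts: pp0:3 pp1:4 pp2:3 pp3:1 pp4:1

Answer: 5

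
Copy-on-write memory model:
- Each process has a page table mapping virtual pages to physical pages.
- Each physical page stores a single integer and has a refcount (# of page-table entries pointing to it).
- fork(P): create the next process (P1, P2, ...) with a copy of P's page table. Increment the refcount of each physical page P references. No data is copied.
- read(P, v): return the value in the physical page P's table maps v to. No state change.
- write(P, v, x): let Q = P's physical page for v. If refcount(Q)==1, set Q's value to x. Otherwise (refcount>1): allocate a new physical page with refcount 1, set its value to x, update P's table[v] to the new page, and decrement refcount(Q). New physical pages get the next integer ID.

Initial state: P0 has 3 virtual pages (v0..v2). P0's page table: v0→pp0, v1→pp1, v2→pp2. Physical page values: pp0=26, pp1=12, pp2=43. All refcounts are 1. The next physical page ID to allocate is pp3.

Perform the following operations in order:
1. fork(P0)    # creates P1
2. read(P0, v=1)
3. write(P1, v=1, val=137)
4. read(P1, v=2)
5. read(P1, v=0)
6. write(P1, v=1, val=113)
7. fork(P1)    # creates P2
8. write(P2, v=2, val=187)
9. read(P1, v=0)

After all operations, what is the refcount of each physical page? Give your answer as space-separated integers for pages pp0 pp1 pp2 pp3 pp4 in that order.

Op 1: fork(P0) -> P1. 3 ppages; refcounts: pp0:2 pp1:2 pp2:2
Op 2: read(P0, v1) -> 12. No state change.
Op 3: write(P1, v1, 137). refcount(pp1)=2>1 -> COPY to pp3. 4 ppages; refcounts: pp0:2 pp1:1 pp2:2 pp3:1
Op 4: read(P1, v2) -> 43. No state change.
Op 5: read(P1, v0) -> 26. No state change.
Op 6: write(P1, v1, 113). refcount(pp3)=1 -> write in place. 4 ppages; refcounts: pp0:2 pp1:1 pp2:2 pp3:1
Op 7: fork(P1) -> P2. 4 ppages; refcounts: pp0:3 pp1:1 pp2:3 pp3:2
Op 8: write(P2, v2, 187). refcount(pp2)=3>1 -> COPY to pp4. 5 ppages; refcounts: pp0:3 pp1:1 pp2:2 pp3:2 pp4:1
Op 9: read(P1, v0) -> 26. No state change.

Answer: 3 1 2 2 1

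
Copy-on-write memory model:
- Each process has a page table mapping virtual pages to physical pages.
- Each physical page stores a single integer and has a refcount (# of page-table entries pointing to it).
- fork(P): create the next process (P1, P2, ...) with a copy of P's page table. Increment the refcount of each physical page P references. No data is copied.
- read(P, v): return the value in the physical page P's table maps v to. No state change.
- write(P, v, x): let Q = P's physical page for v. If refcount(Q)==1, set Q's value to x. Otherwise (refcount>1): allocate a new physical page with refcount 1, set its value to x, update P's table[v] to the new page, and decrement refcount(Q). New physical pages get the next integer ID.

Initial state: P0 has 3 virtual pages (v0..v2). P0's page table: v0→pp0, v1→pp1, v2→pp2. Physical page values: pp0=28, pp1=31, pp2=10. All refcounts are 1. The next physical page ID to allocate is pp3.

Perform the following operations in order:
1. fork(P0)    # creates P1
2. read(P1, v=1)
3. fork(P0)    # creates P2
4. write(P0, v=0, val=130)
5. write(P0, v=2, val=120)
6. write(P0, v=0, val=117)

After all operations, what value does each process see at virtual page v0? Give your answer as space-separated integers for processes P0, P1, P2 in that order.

Op 1: fork(P0) -> P1. 3 ppages; refcounts: pp0:2 pp1:2 pp2:2
Op 2: read(P1, v1) -> 31. No state change.
Op 3: fork(P0) -> P2. 3 ppages; refcounts: pp0:3 pp1:3 pp2:3
Op 4: write(P0, v0, 130). refcount(pp0)=3>1 -> COPY to pp3. 4 ppages; refcounts: pp0:2 pp1:3 pp2:3 pp3:1
Op 5: write(P0, v2, 120). refcount(pp2)=3>1 -> COPY to pp4. 5 ppages; refcounts: pp0:2 pp1:3 pp2:2 pp3:1 pp4:1
Op 6: write(P0, v0, 117). refcount(pp3)=1 -> write in place. 5 ppages; refcounts: pp0:2 pp1:3 pp2:2 pp3:1 pp4:1
P0: v0 -> pp3 = 117
P1: v0 -> pp0 = 28
P2: v0 -> pp0 = 28

Answer: 117 28 28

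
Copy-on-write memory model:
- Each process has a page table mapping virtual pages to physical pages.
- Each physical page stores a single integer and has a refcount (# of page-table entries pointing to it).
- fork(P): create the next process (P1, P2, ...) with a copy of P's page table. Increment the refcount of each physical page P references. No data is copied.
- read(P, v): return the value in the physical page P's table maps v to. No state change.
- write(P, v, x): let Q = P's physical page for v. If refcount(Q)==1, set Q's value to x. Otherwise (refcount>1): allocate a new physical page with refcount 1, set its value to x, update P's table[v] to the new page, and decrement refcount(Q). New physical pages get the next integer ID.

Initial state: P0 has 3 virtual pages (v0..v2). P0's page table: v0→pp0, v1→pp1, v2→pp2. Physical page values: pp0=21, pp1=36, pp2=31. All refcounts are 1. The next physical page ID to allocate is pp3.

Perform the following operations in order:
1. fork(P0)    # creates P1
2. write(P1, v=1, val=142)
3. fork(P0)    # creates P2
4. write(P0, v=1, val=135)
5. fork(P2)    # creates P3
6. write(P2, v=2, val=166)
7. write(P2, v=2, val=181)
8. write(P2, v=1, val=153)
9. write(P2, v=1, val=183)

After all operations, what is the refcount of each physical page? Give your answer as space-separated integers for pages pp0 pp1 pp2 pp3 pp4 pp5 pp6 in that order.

Op 1: fork(P0) -> P1. 3 ppages; refcounts: pp0:2 pp1:2 pp2:2
Op 2: write(P1, v1, 142). refcount(pp1)=2>1 -> COPY to pp3. 4 ppages; refcounts: pp0:2 pp1:1 pp2:2 pp3:1
Op 3: fork(P0) -> P2. 4 ppages; refcounts: pp0:3 pp1:2 pp2:3 pp3:1
Op 4: write(P0, v1, 135). refcount(pp1)=2>1 -> COPY to pp4. 5 ppages; refcounts: pp0:3 pp1:1 pp2:3 pp3:1 pp4:1
Op 5: fork(P2) -> P3. 5 ppages; refcounts: pp0:4 pp1:2 pp2:4 pp3:1 pp4:1
Op 6: write(P2, v2, 166). refcount(pp2)=4>1 -> COPY to pp5. 6 ppages; refcounts: pp0:4 pp1:2 pp2:3 pp3:1 pp4:1 pp5:1
Op 7: write(P2, v2, 181). refcount(pp5)=1 -> write in place. 6 ppages; refcounts: pp0:4 pp1:2 pp2:3 pp3:1 pp4:1 pp5:1
Op 8: write(P2, v1, 153). refcount(pp1)=2>1 -> COPY to pp6. 7 ppages; refcounts: pp0:4 pp1:1 pp2:3 pp3:1 pp4:1 pp5:1 pp6:1
Op 9: write(P2, v1, 183). refcount(pp6)=1 -> write in place. 7 ppages; refcounts: pp0:4 pp1:1 pp2:3 pp3:1 pp4:1 pp5:1 pp6:1

Answer: 4 1 3 1 1 1 1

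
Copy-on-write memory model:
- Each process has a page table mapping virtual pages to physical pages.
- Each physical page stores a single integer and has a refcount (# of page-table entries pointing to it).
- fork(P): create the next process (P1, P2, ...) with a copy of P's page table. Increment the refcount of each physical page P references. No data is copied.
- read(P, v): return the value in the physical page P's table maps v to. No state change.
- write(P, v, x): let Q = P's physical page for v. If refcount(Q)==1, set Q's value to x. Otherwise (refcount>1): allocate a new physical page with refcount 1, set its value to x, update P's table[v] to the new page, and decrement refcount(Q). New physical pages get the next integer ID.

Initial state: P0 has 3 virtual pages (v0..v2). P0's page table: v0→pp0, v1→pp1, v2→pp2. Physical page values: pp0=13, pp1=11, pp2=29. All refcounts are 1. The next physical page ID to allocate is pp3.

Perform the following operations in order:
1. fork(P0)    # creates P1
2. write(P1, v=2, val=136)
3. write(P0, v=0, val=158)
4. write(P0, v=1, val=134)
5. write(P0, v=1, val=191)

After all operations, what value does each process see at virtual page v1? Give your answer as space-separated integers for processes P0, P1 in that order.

Answer: 191 11

Derivation:
Op 1: fork(P0) -> P1. 3 ppages; refcounts: pp0:2 pp1:2 pp2:2
Op 2: write(P1, v2, 136). refcount(pp2)=2>1 -> COPY to pp3. 4 ppages; refcounts: pp0:2 pp1:2 pp2:1 pp3:1
Op 3: write(P0, v0, 158). refcount(pp0)=2>1 -> COPY to pp4. 5 ppages; refcounts: pp0:1 pp1:2 pp2:1 pp3:1 pp4:1
Op 4: write(P0, v1, 134). refcount(pp1)=2>1 -> COPY to pp5. 6 ppages; refcounts: pp0:1 pp1:1 pp2:1 pp3:1 pp4:1 pp5:1
Op 5: write(P0, v1, 191). refcount(pp5)=1 -> write in place. 6 ppages; refcounts: pp0:1 pp1:1 pp2:1 pp3:1 pp4:1 pp5:1
P0: v1 -> pp5 = 191
P1: v1 -> pp1 = 11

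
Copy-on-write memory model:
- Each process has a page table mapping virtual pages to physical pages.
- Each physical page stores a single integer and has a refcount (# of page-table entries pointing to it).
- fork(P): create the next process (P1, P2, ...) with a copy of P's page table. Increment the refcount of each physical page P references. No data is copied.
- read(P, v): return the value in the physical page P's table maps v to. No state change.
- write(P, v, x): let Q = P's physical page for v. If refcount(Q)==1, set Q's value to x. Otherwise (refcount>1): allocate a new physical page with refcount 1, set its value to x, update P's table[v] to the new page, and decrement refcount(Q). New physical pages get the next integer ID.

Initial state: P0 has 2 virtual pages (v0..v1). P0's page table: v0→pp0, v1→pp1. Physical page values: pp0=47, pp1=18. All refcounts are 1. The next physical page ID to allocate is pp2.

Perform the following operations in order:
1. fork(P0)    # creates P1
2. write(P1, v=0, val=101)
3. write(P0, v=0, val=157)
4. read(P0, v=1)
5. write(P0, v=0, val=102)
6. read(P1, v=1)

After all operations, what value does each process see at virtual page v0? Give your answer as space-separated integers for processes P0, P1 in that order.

Op 1: fork(P0) -> P1. 2 ppages; refcounts: pp0:2 pp1:2
Op 2: write(P1, v0, 101). refcount(pp0)=2>1 -> COPY to pp2. 3 ppages; refcounts: pp0:1 pp1:2 pp2:1
Op 3: write(P0, v0, 157). refcount(pp0)=1 -> write in place. 3 ppages; refcounts: pp0:1 pp1:2 pp2:1
Op 4: read(P0, v1) -> 18. No state change.
Op 5: write(P0, v0, 102). refcount(pp0)=1 -> write in place. 3 ppages; refcounts: pp0:1 pp1:2 pp2:1
Op 6: read(P1, v1) -> 18. No state change.
P0: v0 -> pp0 = 102
P1: v0 -> pp2 = 101

Answer: 102 101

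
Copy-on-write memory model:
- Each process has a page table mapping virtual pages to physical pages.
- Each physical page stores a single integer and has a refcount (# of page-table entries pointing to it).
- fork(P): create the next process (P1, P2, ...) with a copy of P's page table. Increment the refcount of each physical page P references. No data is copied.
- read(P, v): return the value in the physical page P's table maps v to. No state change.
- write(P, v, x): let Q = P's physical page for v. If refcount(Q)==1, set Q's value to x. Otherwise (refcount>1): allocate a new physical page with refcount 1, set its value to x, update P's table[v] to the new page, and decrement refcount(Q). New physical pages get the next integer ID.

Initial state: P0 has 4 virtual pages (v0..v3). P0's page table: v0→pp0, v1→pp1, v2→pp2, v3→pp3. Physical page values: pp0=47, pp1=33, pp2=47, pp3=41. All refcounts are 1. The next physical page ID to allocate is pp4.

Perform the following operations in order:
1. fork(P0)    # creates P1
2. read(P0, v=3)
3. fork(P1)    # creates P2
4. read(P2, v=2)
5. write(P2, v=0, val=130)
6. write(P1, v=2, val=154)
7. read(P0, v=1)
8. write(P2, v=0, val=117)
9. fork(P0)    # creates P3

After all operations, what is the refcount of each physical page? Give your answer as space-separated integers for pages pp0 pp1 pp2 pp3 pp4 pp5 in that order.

Answer: 3 4 3 4 1 1

Derivation:
Op 1: fork(P0) -> P1. 4 ppages; refcounts: pp0:2 pp1:2 pp2:2 pp3:2
Op 2: read(P0, v3) -> 41. No state change.
Op 3: fork(P1) -> P2. 4 ppages; refcounts: pp0:3 pp1:3 pp2:3 pp3:3
Op 4: read(P2, v2) -> 47. No state change.
Op 5: write(P2, v0, 130). refcount(pp0)=3>1 -> COPY to pp4. 5 ppages; refcounts: pp0:2 pp1:3 pp2:3 pp3:3 pp4:1
Op 6: write(P1, v2, 154). refcount(pp2)=3>1 -> COPY to pp5. 6 ppages; refcounts: pp0:2 pp1:3 pp2:2 pp3:3 pp4:1 pp5:1
Op 7: read(P0, v1) -> 33. No state change.
Op 8: write(P2, v0, 117). refcount(pp4)=1 -> write in place. 6 ppages; refcounts: pp0:2 pp1:3 pp2:2 pp3:3 pp4:1 pp5:1
Op 9: fork(P0) -> P3. 6 ppages; refcounts: pp0:3 pp1:4 pp2:3 pp3:4 pp4:1 pp5:1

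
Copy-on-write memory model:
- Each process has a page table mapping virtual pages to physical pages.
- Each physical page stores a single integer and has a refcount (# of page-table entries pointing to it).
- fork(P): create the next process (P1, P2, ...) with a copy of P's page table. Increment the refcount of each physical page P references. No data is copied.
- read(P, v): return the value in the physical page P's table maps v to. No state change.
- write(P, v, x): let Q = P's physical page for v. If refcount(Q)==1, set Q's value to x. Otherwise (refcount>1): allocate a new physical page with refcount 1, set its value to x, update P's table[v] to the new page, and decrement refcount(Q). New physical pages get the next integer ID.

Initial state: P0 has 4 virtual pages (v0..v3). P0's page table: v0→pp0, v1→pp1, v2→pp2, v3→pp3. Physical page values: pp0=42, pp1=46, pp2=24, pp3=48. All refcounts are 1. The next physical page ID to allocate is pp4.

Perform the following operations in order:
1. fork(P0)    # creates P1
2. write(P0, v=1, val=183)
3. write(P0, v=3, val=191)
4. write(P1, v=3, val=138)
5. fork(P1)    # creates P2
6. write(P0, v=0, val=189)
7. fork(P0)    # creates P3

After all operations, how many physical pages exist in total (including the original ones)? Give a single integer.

Op 1: fork(P0) -> P1. 4 ppages; refcounts: pp0:2 pp1:2 pp2:2 pp3:2
Op 2: write(P0, v1, 183). refcount(pp1)=2>1 -> COPY to pp4. 5 ppages; refcounts: pp0:2 pp1:1 pp2:2 pp3:2 pp4:1
Op 3: write(P0, v3, 191). refcount(pp3)=2>1 -> COPY to pp5. 6 ppages; refcounts: pp0:2 pp1:1 pp2:2 pp3:1 pp4:1 pp5:1
Op 4: write(P1, v3, 138). refcount(pp3)=1 -> write in place. 6 ppages; refcounts: pp0:2 pp1:1 pp2:2 pp3:1 pp4:1 pp5:1
Op 5: fork(P1) -> P2. 6 ppages; refcounts: pp0:3 pp1:2 pp2:3 pp3:2 pp4:1 pp5:1
Op 6: write(P0, v0, 189). refcount(pp0)=3>1 -> COPY to pp6. 7 ppages; refcounts: pp0:2 pp1:2 pp2:3 pp3:2 pp4:1 pp5:1 pp6:1
Op 7: fork(P0) -> P3. 7 ppages; refcounts: pp0:2 pp1:2 pp2:4 pp3:2 pp4:2 pp5:2 pp6:2

Answer: 7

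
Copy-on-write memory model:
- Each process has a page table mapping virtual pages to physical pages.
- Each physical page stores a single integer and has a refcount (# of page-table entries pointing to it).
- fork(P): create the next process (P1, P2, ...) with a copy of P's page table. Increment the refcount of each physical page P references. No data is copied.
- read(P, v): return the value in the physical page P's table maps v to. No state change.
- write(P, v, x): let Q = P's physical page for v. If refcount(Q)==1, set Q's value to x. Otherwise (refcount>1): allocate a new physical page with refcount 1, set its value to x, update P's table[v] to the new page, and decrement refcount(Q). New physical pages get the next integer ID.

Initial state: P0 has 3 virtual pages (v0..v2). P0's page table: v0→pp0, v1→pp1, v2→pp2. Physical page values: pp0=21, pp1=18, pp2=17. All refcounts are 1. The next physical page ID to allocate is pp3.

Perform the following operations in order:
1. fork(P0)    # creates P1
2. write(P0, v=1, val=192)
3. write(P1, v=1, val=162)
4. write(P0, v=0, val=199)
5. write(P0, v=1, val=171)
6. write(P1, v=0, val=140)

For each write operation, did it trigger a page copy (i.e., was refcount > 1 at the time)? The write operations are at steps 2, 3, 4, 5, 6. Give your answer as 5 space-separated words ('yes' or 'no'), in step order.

Op 1: fork(P0) -> P1. 3 ppages; refcounts: pp0:2 pp1:2 pp2:2
Op 2: write(P0, v1, 192). refcount(pp1)=2>1 -> COPY to pp3. 4 ppages; refcounts: pp0:2 pp1:1 pp2:2 pp3:1
Op 3: write(P1, v1, 162). refcount(pp1)=1 -> write in place. 4 ppages; refcounts: pp0:2 pp1:1 pp2:2 pp3:1
Op 4: write(P0, v0, 199). refcount(pp0)=2>1 -> COPY to pp4. 5 ppages; refcounts: pp0:1 pp1:1 pp2:2 pp3:1 pp4:1
Op 5: write(P0, v1, 171). refcount(pp3)=1 -> write in place. 5 ppages; refcounts: pp0:1 pp1:1 pp2:2 pp3:1 pp4:1
Op 6: write(P1, v0, 140). refcount(pp0)=1 -> write in place. 5 ppages; refcounts: pp0:1 pp1:1 pp2:2 pp3:1 pp4:1

yes no yes no no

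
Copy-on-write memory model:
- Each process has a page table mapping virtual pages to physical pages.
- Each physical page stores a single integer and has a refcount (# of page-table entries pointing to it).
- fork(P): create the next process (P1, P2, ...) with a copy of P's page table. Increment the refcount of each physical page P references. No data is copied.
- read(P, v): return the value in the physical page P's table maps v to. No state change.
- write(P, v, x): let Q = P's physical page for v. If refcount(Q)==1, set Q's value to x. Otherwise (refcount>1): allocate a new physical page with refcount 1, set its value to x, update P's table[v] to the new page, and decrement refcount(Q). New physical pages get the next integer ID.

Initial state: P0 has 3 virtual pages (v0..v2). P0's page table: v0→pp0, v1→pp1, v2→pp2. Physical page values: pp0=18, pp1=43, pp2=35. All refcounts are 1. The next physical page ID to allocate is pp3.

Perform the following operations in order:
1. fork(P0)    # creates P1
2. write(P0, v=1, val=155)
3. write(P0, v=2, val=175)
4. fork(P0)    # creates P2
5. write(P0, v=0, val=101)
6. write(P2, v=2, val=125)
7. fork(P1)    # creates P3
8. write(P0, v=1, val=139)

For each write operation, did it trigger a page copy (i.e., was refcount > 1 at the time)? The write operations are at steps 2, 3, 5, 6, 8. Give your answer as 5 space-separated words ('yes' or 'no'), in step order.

Op 1: fork(P0) -> P1. 3 ppages; refcounts: pp0:2 pp1:2 pp2:2
Op 2: write(P0, v1, 155). refcount(pp1)=2>1 -> COPY to pp3. 4 ppages; refcounts: pp0:2 pp1:1 pp2:2 pp3:1
Op 3: write(P0, v2, 175). refcount(pp2)=2>1 -> COPY to pp4. 5 ppages; refcounts: pp0:2 pp1:1 pp2:1 pp3:1 pp4:1
Op 4: fork(P0) -> P2. 5 ppages; refcounts: pp0:3 pp1:1 pp2:1 pp3:2 pp4:2
Op 5: write(P0, v0, 101). refcount(pp0)=3>1 -> COPY to pp5. 6 ppages; refcounts: pp0:2 pp1:1 pp2:1 pp3:2 pp4:2 pp5:1
Op 6: write(P2, v2, 125). refcount(pp4)=2>1 -> COPY to pp6. 7 ppages; refcounts: pp0:2 pp1:1 pp2:1 pp3:2 pp4:1 pp5:1 pp6:1
Op 7: fork(P1) -> P3. 7 ppages; refcounts: pp0:3 pp1:2 pp2:2 pp3:2 pp4:1 pp5:1 pp6:1
Op 8: write(P0, v1, 139). refcount(pp3)=2>1 -> COPY to pp7. 8 ppages; refcounts: pp0:3 pp1:2 pp2:2 pp3:1 pp4:1 pp5:1 pp6:1 pp7:1

yes yes yes yes yes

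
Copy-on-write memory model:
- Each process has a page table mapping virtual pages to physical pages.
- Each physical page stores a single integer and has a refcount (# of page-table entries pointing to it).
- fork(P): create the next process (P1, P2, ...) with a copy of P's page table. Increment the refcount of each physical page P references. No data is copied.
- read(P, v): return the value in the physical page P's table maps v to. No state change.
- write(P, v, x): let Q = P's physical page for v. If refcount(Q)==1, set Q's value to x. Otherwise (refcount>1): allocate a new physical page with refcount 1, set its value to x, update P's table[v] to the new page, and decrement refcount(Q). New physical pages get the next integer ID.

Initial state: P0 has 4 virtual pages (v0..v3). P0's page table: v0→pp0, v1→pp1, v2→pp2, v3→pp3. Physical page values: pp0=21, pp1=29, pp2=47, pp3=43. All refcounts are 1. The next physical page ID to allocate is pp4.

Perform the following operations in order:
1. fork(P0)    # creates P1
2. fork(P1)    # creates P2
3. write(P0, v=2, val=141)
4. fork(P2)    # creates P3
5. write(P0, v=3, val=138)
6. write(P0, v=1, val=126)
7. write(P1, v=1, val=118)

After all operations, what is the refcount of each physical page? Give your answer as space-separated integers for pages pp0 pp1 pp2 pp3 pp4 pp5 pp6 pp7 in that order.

Answer: 4 2 3 3 1 1 1 1

Derivation:
Op 1: fork(P0) -> P1. 4 ppages; refcounts: pp0:2 pp1:2 pp2:2 pp3:2
Op 2: fork(P1) -> P2. 4 ppages; refcounts: pp0:3 pp1:3 pp2:3 pp3:3
Op 3: write(P0, v2, 141). refcount(pp2)=3>1 -> COPY to pp4. 5 ppages; refcounts: pp0:3 pp1:3 pp2:2 pp3:3 pp4:1
Op 4: fork(P2) -> P3. 5 ppages; refcounts: pp0:4 pp1:4 pp2:3 pp3:4 pp4:1
Op 5: write(P0, v3, 138). refcount(pp3)=4>1 -> COPY to pp5. 6 ppages; refcounts: pp0:4 pp1:4 pp2:3 pp3:3 pp4:1 pp5:1
Op 6: write(P0, v1, 126). refcount(pp1)=4>1 -> COPY to pp6. 7 ppages; refcounts: pp0:4 pp1:3 pp2:3 pp3:3 pp4:1 pp5:1 pp6:1
Op 7: write(P1, v1, 118). refcount(pp1)=3>1 -> COPY to pp7. 8 ppages; refcounts: pp0:4 pp1:2 pp2:3 pp3:3 pp4:1 pp5:1 pp6:1 pp7:1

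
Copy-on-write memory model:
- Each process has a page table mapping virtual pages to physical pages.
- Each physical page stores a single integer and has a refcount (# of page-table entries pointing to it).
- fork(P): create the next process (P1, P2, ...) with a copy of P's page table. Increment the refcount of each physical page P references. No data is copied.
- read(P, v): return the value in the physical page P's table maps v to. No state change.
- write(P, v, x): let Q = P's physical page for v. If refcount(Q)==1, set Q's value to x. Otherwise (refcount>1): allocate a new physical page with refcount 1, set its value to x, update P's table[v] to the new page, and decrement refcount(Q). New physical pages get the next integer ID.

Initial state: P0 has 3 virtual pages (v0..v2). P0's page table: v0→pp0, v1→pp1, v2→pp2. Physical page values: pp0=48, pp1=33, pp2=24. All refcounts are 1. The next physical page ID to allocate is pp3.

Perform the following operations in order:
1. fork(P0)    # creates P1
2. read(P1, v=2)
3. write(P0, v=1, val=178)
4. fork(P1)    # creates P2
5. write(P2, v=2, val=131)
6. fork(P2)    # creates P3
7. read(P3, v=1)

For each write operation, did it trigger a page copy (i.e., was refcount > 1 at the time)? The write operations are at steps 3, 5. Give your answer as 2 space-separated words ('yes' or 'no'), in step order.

Op 1: fork(P0) -> P1. 3 ppages; refcounts: pp0:2 pp1:2 pp2:2
Op 2: read(P1, v2) -> 24. No state change.
Op 3: write(P0, v1, 178). refcount(pp1)=2>1 -> COPY to pp3. 4 ppages; refcounts: pp0:2 pp1:1 pp2:2 pp3:1
Op 4: fork(P1) -> P2. 4 ppages; refcounts: pp0:3 pp1:2 pp2:3 pp3:1
Op 5: write(P2, v2, 131). refcount(pp2)=3>1 -> COPY to pp4. 5 ppages; refcounts: pp0:3 pp1:2 pp2:2 pp3:1 pp4:1
Op 6: fork(P2) -> P3. 5 ppages; refcounts: pp0:4 pp1:3 pp2:2 pp3:1 pp4:2
Op 7: read(P3, v1) -> 33. No state change.

yes yes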